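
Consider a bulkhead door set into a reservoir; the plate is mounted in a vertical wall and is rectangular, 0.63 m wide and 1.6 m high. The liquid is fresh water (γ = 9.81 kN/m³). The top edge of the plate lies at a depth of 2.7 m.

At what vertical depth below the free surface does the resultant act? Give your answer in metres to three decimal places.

γ = 9.81 kN/m³.
The centroid lies 1.6/2 = 0.8 m below the top edge, so the centroid depth is h_c = 2.7 + 0.8 = 3.5 m.
A = 0.63 × 1.6 = 1.008 m².
Resultant F = γ·h_c·A = 9.81 × 3.5 × 1.008 = 34.6097 kN.
I_c = b·h³/12 = 0.63 × 1.6³/12 = 0.21504 m⁴.
Centre of pressure: y_p = y_c + I_c/(y_c·A) = 3.5 + 0.21504/(3.5 × 1.008) = 3.5 + 0.0609524 = 3.56095 m along the plane.

h_p = 3.561 m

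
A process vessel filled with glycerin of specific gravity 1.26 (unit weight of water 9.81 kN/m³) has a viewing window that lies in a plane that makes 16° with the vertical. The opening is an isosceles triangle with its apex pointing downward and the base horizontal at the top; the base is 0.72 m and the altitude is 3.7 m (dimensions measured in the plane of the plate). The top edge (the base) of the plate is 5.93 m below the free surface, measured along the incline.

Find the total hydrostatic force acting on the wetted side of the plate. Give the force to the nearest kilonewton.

F ≈ 113 kN

γ = 1.26 × 9.81 = 12.3606 kN/m³.
The plate makes 16° with the vertical, i.e. θ = 90° − 16° = 74° to the horizontal. Measuring y along the incline from the free-surface line, vertical depth h = y·sinθ with sinθ = 0.961262.
With the apex down, the centroid sits h/3 = 3.7/3 = 1.23333 m below the base (the top edge), so y_c = 5.93 + 1.23333 = 7.16333 m and h_c = 7.16333 × 0.961262 = 6.88584 m.
A = ½ × 0.72 × 3.7 = 1.332 m².
Resultant F = γ·h_c·A = 12.3606 × 6.88584 × 1.332 = 113.371 kN.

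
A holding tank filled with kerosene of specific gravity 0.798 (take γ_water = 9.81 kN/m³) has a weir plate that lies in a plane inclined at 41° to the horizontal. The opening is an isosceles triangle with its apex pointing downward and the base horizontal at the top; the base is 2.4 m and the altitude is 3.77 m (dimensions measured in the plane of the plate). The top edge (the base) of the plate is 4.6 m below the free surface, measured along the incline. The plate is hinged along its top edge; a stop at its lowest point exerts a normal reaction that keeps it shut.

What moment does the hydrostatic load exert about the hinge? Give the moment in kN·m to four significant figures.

γ = 0.798 × 9.81 = 7.82838 kN/m³.
Let θ = 41° be the plate's angle to the horizontal; measure y along the incline from where the plane meets the free surface. Vertical depth h = y·sinθ with sinθ = 0.656059.
With the apex down, the centroid sits h/3 = 3.77/3 = 1.25667 m below the base (the top edge), so y_c = 4.6 + 1.25667 = 5.85667 m and h_c = 5.85667 × 0.656059 = 3.84232 m.
A = ½ × 2.4 × 3.77 = 4.524 m².
Resultant F = γ·h_c·A = 7.82838 × 3.84232 × 4.524 = 136.078 kN.
I_c = b·h³/36 = 2.4 × 3.77³/36 = 3.57218 m⁴.
Centre of pressure: y_p = y_c + I_c/(y_c·A) = 5.85667 + 3.57218/(5.85667 × 4.524) = 5.85667 + 0.134822 = 5.99149 m along the plane.
The resultant acts 1.25667 + 0.134822 = 1.39149 m (along the plate) below the hinge at the top edge, so the moment about the hinge is M = F × 1.39149 = 136.078 × 1.39149 = 189.351 kN·m.

M ≈ 189.4 kN·m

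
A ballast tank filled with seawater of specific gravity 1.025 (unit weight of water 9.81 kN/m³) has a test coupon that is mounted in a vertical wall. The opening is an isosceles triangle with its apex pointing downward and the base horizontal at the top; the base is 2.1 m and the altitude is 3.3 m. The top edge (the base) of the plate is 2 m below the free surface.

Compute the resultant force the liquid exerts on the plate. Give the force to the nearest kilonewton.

F ≈ 108 kN

γ = 1.025 × 9.81 = 10.05525 kN/m³.
With the apex down, the centroid sits h/3 = 3.3/3 = 1.1 m below the base (the top edge), so the centroid depth is h_c = 2 + 1.1 = 3.1 m.
A = ½ × 2.1 × 3.3 = 3.465 m².
Resultant F = γ·h_c·A = 10.05525 × 3.1 × 3.465 = 108.008 kN.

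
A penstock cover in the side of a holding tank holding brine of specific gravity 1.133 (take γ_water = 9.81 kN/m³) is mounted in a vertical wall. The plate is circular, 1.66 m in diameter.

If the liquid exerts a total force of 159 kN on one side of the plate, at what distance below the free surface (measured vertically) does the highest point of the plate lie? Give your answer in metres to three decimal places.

d_top ≈ 5.780 m

γ = 1.133 × 9.81 = 11.11473 kN/m³.
A = π(0.83)² = 2.16424 m².
From F = γ·h_c·A, the centroid depth is h_c = 159/(11.11473 × 2.16424) = 6.60987 m.
The centroid is at the centre, 0.83 m below the top of the plate, so the highest point sits at h_top = 6.60987 − 0.83 = 5.77987 m below the surface.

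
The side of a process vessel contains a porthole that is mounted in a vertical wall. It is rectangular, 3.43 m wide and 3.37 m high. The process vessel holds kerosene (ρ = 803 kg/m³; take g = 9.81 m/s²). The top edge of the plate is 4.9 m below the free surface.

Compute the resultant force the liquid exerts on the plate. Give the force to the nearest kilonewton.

γ = ρg = 803 × 9.81 / 1000 = 7.87743 kN/m³.
The centroid lies 3.37/2 = 1.685 m below the top edge, so the centroid depth is h_c = 4.9 + 1.685 = 6.585 m.
A = 3.43 × 3.37 = 11.5591 m².
Resultant F = γ·h_c·A = 7.87743 × 6.585 × 11.5591 = 599.604 kN.

F ≈ 600 kN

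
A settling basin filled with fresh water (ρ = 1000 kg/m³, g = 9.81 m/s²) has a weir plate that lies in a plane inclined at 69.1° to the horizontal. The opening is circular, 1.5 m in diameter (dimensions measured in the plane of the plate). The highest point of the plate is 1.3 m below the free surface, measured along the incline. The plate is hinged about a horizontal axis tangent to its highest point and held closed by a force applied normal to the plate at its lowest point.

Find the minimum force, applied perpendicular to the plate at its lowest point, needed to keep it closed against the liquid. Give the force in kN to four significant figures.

γ = ρg = 1000 × 9.81 = 9810 N/m³ = 9.81 kN/m³.
Let θ = 69.1° be the plate's angle to the horizontal; measure y along the incline from where the plane meets the free surface. Vertical depth h = y·sinθ with sinθ = 0.934204.
The centroid is at the centre, 0.75 m below the top of the plate, so y_c = 1.3 + 0.75 = 2.05 m and h_c = 2.05 × 0.934204 = 1.91512 m.
A = π(0.75)² = 1.76715 m².
Resultant F = γ·h_c·A = 9.81 × 1.91512 × 1.76715 = 33.2 kN.
I_c = πr⁴/4 = π × 0.75⁴/4 = 0.248505 m⁴.
Centre of pressure: y_p = y_c + I_c/(y_c·A) = 2.05 + 0.248505/(2.05 × 1.76715) = 2.05 + 0.0685974 = 2.1186 m along the plane.
The resultant acts 0.75 + 0.0685974 = 0.818597 m (along the plate) below the hinge at the top edge, so the moment about the hinge is M = F × 0.818597 = 33.2 × 0.818597 = 27.1774 kN·m.
A normal force at the bottom, 1.5 m from the hinge, must supply this moment: P = 27.1774/1.5 = 18.1183 kN.

P ≈ 18.12 kN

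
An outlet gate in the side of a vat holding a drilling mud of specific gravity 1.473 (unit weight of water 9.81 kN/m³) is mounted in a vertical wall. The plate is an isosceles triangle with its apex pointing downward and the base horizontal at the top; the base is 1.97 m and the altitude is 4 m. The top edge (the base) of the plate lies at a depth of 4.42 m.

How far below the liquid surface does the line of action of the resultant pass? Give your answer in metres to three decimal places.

γ = 1.473 × 9.81 = 14.45013 kN/m³.
With the apex down, the centroid sits h/3 = 4/3 = 1.33333 m below the base (the top edge), so the centroid depth is h_c = 4.42 + 1.33333 = 5.75333 m.
A = ½ × 1.97 × 4 = 3.94 m².
Resultant F = γ·h_c·A = 14.45013 × 5.75333 × 3.94 = 327.557 kN.
I_c = b·h³/36 = 1.97 × 4³/36 = 3.50222 m⁴.
Centre of pressure: y_p = y_c + I_c/(y_c·A) = 5.75333 + 3.50222/(5.75333 × 3.94) = 5.75333 + 0.1545 = 5.90783 m along the plane.

h_p = 5.908 m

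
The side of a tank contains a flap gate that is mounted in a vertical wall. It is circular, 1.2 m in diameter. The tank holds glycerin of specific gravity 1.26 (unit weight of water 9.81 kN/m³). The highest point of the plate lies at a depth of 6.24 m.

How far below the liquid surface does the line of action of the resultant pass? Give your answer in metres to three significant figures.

γ = 1.26 × 9.81 = 12.3606 kN/m³.
The centroid is at the centre, 0.6 m below the top of the plate, so the centroid depth is h_c = 6.24 + 0.6 = 6.84 m.
A = π(0.6)² = 1.13097 m².
Resultant F = γ·h_c·A = 12.3606 × 6.84 × 1.13097 = 95.6196 kN.
I_c = πr⁴/4 = π × 0.6⁴/4 = 0.101788 m⁴.
Centre of pressure: y_p = y_c + I_c/(y_c·A) = 6.84 + 0.101788/(6.84 × 1.13097) = 6.84 + 0.013158 = 6.85316 m along the plane.

h_p = 6.85 m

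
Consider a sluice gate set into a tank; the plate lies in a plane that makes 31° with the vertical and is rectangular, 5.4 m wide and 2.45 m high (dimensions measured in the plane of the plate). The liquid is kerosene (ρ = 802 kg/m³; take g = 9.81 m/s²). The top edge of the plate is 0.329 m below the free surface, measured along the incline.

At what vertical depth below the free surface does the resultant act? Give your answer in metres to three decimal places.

h_p = 1.608 m

γ = ρg = 802 × 9.81 / 1000 = 7.86762 kN/m³.
The plate makes 31° with the vertical, i.e. θ = 90° − 31° = 59° to the horizontal. Measuring y along the incline from the free-surface line, vertical depth h = y·sinθ with sinθ = 0.857167.
The centroid lies 2.45/2 = 1.225 m below the top edge, so y_c = 0.329 + 1.225 = 1.554 m and h_c = 1.554 × 0.857167 = 1.33204 m.
A = 5.4 × 2.45 = 13.23 m².
Resultant F = γ·h_c·A = 7.86762 × 1.33204 × 13.23 = 138.65 kN.
I_c = b·h³/12 = 5.4 × 2.45³/12 = 6.61776 m⁴.
Centre of pressure: y_p = y_c + I_c/(y_c·A) = 1.554 + 6.61776/(1.554 × 13.23) = 1.554 + 0.321885 = 1.87589 m along the plane.
Vertically, h_p = y_p·sinθ = 1.87589 × 0.857167 = 1.60795 m.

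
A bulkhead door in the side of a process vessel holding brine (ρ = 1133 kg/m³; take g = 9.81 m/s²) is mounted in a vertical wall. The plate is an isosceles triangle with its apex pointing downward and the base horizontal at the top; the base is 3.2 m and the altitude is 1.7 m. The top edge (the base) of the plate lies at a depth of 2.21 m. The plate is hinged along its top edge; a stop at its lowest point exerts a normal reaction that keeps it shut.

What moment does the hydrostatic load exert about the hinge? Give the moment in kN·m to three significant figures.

γ = ρg = 1133 × 9.81 / 1000 = 11.11473 kN/m³.
With the apex down, the centroid sits h/3 = 1.7/3 = 0.566667 m below the base (the top edge), so the centroid depth is h_c = 2.21 + 0.566667 = 2.77667 m.
A = ½ × 3.2 × 1.7 = 2.72 m².
Resultant F = γ·h_c·A = 11.11473 × 2.77667 × 2.72 = 83.9445 kN.
I_c = b·h³/36 = 3.2 × 1.7³/36 = 0.436711 m⁴.
Centre of pressure: y_p = y_c + I_c/(y_c·A) = 2.77667 + 0.436711/(2.77667 × 2.72) = 2.77667 + 0.057823 = 2.83449 m along the plane.
The resultant acts 0.566667 + 0.057823 = 0.62449 m (along the plate) below the hinge at the top edge, so the moment about the hinge is M = F × 0.62449 = 83.9445 × 0.62449 = 52.4225 kN·m.

M ≈ 52.4 kN·m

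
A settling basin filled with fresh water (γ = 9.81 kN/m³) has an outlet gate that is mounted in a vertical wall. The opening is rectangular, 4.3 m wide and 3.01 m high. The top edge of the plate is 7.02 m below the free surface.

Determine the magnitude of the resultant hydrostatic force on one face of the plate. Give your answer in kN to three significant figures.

γ = 9.81 kN/m³.
The centroid lies 3.01/2 = 1.505 m below the top edge, so the centroid depth is h_c = 7.02 + 1.505 = 8.525 m.
A = 4.3 × 3.01 = 12.943 m².
Resultant F = γ·h_c·A = 9.81 × 8.525 × 12.943 = 1082.43 kN.

F ≈ 1080 kN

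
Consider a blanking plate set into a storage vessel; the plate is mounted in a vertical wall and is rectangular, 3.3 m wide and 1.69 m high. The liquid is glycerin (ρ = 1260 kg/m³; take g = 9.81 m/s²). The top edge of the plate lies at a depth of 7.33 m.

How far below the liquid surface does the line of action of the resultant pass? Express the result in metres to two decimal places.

h_p = 8.20 m

γ = ρg = 1260 × 9.81 / 1000 = 12.3606 kN/m³.
The centroid lies 1.69/2 = 0.845 m below the top edge, so the centroid depth is h_c = 7.33 + 0.845 = 8.175 m.
A = 3.3 × 1.69 = 5.577 m².
Resultant F = γ·h_c·A = 12.3606 × 8.175 × 5.577 = 563.544 kN.
I_c = b·h³/12 = 3.3 × 1.69³/12 = 1.32737 m⁴.
Centre of pressure: y_p = y_c + I_c/(y_c·A) = 8.175 + 1.32737/(8.175 × 5.577) = 8.175 + 0.0291141 = 8.20411 m along the plane.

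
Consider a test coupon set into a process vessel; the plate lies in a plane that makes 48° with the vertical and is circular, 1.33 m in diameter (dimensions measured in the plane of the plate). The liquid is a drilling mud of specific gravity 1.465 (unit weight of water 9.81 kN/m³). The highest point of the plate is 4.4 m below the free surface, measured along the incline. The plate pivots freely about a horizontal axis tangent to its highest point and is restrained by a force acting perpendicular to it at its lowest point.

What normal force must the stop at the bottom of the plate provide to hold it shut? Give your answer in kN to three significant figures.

γ = 1.465 × 9.81 = 14.37165 kN/m³.
The plate makes 48° with the vertical, i.e. θ = 90° − 48° = 42° to the horizontal. Measuring y along the incline from the free-surface line, vertical depth h = y·sinθ with sinθ = 0.669131.
The centroid is at the centre, 0.665 m below the top of the plate, so y_c = 4.4 + 0.665 = 5.065 m and h_c = 5.065 × 0.669131 = 3.38915 m.
A = π(0.665)² = 1.38929 m².
Resultant F = γ·h_c·A = 14.37165 × 3.38915 × 1.38929 = 67.6691 kN.
I_c = πr⁴/4 = π × 0.665⁴/4 = 0.153595 m⁴.
Centre of pressure: y_p = y_c + I_c/(y_c·A) = 5.065 + 0.153595/(5.065 × 1.38929) = 5.065 + 0.0218275 = 5.08683 m along the plane.
The resultant acts 0.665 + 0.0218275 = 0.686828 m (along the plate) below the hinge at the top edge, so the moment about the hinge is M = F × 0.686828 = 67.6691 × 0.686828 = 46.477 kN·m.
A normal force at the bottom, 1.33 m from the hinge, must supply this moment: P = 46.477/1.33 = 34.9451 kN.

P ≈ 34.9 kN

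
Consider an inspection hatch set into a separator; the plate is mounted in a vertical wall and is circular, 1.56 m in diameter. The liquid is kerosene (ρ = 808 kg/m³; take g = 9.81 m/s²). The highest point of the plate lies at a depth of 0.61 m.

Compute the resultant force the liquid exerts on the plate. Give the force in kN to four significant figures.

F ≈ 21.06 kN

γ = ρg = 808 × 9.81 / 1000 = 7.92648 kN/m³.
The centroid is at the centre, 0.78 m below the top of the plate, so the centroid depth is h_c = 0.61 + 0.78 = 1.39 m.
A = π(0.78)² = 1.91134 m².
Resultant F = γ·h_c·A = 7.92648 × 1.39 × 1.91134 = 21.0588 kN.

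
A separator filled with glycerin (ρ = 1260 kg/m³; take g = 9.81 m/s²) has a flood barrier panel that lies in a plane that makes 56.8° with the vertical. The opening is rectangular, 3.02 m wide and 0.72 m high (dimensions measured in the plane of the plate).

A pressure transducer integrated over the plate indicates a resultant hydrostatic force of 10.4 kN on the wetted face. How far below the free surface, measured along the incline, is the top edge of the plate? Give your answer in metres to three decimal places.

γ = ρg = 1260 × 9.81 / 1000 = 12.3606 kN/m³.
A = 3.02 × 0.72 = 2.1744 m².
From F = γ·h_c·A, the centroid depth is h_c = 10.4/(12.3606 × 2.1744) = 0.38695 m.
The plate makes 56.8° with the vertical, i.e. θ = 90° − 56.8° = 33.2° to the horizontal. Measuring y along the incline from the free-surface line, vertical depth h = y·sinθ with sinθ = 0.547563.
Along the incline, y_c = h_c/sinθ = 0.38695/0.547563 = 0.706677 m.
The centroid lies 0.72/2 = 0.36 m below the top edge, so the top edge sits at y_top = 0.706677 − 0.36 = 0.346677 m along the incline.

y_top ≈ 0.347 m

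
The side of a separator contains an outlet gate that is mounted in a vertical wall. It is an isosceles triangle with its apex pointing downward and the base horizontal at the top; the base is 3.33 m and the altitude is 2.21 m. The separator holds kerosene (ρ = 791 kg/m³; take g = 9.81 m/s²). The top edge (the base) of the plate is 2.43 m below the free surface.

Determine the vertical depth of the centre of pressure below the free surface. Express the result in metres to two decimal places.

γ = ρg = 791 × 9.81 / 1000 = 7.75971 kN/m³.
With the apex down, the centroid sits h/3 = 2.21/3 = 0.736667 m below the base (the top edge), so the centroid depth is h_c = 2.43 + 0.736667 = 3.16667 m.
A = ½ × 3.33 × 2.21 = 3.67965 m².
Resultant F = γ·h_c·A = 7.75971 × 3.16667 × 3.67965 = 90.418 kN.
I_c = b·h³/36 = 3.33 × 2.21³/36 = 0.998432 m⁴.
Centre of pressure: y_p = y_c + I_c/(y_c·A) = 3.16667 + 0.998432/(3.16667 × 3.67965) = 3.16667 + 0.0856859 = 3.25236 m along the plane.

h_p = 3.25 m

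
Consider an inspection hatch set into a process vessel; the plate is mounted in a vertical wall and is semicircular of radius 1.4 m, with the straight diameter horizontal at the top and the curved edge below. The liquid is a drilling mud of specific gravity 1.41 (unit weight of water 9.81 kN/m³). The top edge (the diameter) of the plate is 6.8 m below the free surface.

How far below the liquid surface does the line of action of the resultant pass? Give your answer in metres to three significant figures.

h_p = 7.41 m

γ = 1.41 × 9.81 = 13.8321 kN/m³.
The centroid of a semicircle lies 4r/(3π) = 0.594178 m from the diameter, here below the top edge, so the centroid depth is h_c = 6.8 + 0.594178 = 7.39418 m.
A = πr²/2 = π × 1.4²/2 = 3.07876 m².
Resultant F = γ·h_c·A = 13.8321 × 7.39418 × 3.07876 = 314.886 kN.
I_c = (π/8 − 8/(9π))·r⁴ = 0.109757 × 1.4⁴ = 0.421642 m⁴.
Centre of pressure: y_p = y_c + I_c/(y_c·A) = 7.39418 + 0.421642/(7.39418 × 3.07876) = 7.39418 + 0.0185216 = 7.4127 m along the plane.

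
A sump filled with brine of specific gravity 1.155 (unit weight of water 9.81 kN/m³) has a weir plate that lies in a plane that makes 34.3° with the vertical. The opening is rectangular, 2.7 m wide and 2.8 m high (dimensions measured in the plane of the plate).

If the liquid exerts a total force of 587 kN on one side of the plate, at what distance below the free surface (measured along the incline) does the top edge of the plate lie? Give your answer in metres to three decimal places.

y_top ≈ 6.895 m

γ = 1.155 × 9.81 = 11.33055 kN/m³.
A = 2.7 × 2.8 = 7.56 m².
From F = γ·h_c·A, the centroid depth is h_c = 587/(11.33055 × 7.56) = 6.85276 m.
The plate makes 34.3° with the vertical, i.e. θ = 90° − 34.3° = 55.7° to the horizontal. Measuring y along the incline from the free-surface line, vertical depth h = y·sinθ with sinθ = 0.826098.
Along the incline, y_c = h_c/sinθ = 6.85276/0.826098 = 8.29534 m.
The centroid lies 2.8/2 = 1.4 m below the top edge, so the top edge sits at y_top = 8.29534 − 1.4 = 6.89534 m along the incline.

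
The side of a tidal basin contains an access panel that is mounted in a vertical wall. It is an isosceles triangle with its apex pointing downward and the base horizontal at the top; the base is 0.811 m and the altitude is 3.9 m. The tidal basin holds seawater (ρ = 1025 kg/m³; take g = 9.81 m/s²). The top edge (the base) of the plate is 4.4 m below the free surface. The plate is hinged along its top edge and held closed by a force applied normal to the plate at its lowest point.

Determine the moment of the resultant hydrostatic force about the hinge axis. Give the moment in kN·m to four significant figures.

M ≈ 131.3 kN·m

γ = ρg = 1025 × 9.81 / 1000 = 10.05525 kN/m³.
With the apex down, the centroid sits h/3 = 3.9/3 = 1.3 m below the base (the top edge), so the centroid depth is h_c = 4.4 + 1.3 = 5.7 m.
A = ½ × 0.811 × 3.9 = 1.58145 m².
Resultant F = γ·h_c·A = 10.05525 × 5.7 × 1.58145 = 90.6407 kN.
I_c = b·h³/36 = 0.811 × 3.9³/36 = 1.33633 m⁴.
Centre of pressure: y_p = y_c + I_c/(y_c·A) = 5.7 + 1.33633/(5.7 × 1.58145) = 5.7 + 0.148246 = 5.84825 m along the plane.
The resultant acts 1.3 + 0.148246 = 1.44825 m (along the plate) below the hinge at the top edge, so the moment about the hinge is M = F × 1.44825 = 90.6407 × 1.44825 = 131.27 kN·m.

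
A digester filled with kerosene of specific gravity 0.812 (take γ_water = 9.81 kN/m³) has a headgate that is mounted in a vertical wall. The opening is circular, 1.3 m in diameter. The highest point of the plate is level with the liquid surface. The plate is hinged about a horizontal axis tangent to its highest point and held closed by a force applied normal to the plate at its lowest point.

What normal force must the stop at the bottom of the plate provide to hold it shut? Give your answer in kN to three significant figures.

γ = 0.812 × 9.81 = 7.96572 kN/m³.
The centroid is at the centre, 0.65 m below the top of the plate, so the centroid depth is h_c = 0.65 m.
A = π(0.65)² = 1.32732 m².
Resultant F = γ·h_c·A = 7.96572 × 0.65 × 1.32732 = 6.87249 kN.
I_c = πr⁴/4 = π × 0.65⁴/4 = 0.140198 m⁴.
Centre of pressure: y_p = y_c + I_c/(y_c·A) = 0.65 + 0.140198/(0.65 × 1.32732) = 0.65 + 0.1625 = 0.8125 m along the plane.
The resultant acts 0.65 + 0.1625 = 0.8125 m (along the plate) below the hinge at the top edge, so the moment about the hinge is M = F × 0.8125 = 6.87249 × 0.8125 = 5.5839 kN·m.
A normal force at the bottom, 1.3 m from the hinge, must supply this moment: P = 5.5839/1.3 = 4.29531 kN.

P ≈ 4.30 kN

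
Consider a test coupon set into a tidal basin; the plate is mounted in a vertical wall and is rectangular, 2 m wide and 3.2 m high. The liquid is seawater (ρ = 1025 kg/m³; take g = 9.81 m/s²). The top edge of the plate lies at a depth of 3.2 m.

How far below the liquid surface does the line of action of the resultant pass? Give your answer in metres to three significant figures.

γ = ρg = 1025 × 9.81 / 1000 = 10.05525 kN/m³.
The centroid lies 3.2/2 = 1.6 m below the top edge, so the centroid depth is h_c = 3.2 + 1.6 = 4.8 m.
A = 2 × 3.2 = 6.4 m².
Resultant F = γ·h_c·A = 10.05525 × 4.8 × 6.4 = 308.897 kN.
I_c = b·h³/12 = 2 × 3.2³/12 = 5.46133 m⁴.
Centre of pressure: y_p = y_c + I_c/(y_c·A) = 4.8 + 5.46133/(4.8 × 6.4) = 4.8 + 0.177778 = 4.97778 m along the plane.

h_p = 4.98 m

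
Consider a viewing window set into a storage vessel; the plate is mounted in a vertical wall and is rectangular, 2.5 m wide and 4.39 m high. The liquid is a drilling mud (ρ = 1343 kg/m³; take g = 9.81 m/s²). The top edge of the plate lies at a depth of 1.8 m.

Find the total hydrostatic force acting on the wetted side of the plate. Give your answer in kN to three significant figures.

F ≈ 578 kN

γ = ρg = 1343 × 9.81 / 1000 = 13.17483 kN/m³.
The centroid lies 4.39/2 = 2.195 m below the top edge, so the centroid depth is h_c = 1.8 + 2.195 = 3.995 m.
A = 2.5 × 4.39 = 10.975 m².
Resultant F = γ·h_c·A = 13.17483 × 3.995 × 10.975 = 577.652 kN.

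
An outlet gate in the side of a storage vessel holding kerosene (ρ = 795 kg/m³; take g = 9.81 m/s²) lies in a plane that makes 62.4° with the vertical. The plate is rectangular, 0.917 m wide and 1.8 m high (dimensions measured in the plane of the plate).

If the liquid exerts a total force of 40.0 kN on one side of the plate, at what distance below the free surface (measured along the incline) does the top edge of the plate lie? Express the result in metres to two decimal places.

γ = ρg = 795 × 9.81 / 1000 = 7.79895 kN/m³.
A = 0.917 × 1.8 = 1.6506 m².
From F = γ·h_c·A, the centroid depth is h_c = 40.0/(7.79895 × 1.6506) = 3.10729 m.
The plate makes 62.4° with the vertical, i.e. θ = 90° − 62.4° = 27.6° to the horizontal. Measuring y along the incline from the free-surface line, vertical depth h = y·sinθ with sinθ = 0.463296.
Along the incline, y_c = h_c/sinθ = 3.10729/0.463296 = 6.70692 m.
The centroid lies 1.8/2 = 0.9 m below the top edge, so the top edge sits at y_top = 6.70692 − 0.9 = 5.80692 m along the incline.

y_top ≈ 5.81 m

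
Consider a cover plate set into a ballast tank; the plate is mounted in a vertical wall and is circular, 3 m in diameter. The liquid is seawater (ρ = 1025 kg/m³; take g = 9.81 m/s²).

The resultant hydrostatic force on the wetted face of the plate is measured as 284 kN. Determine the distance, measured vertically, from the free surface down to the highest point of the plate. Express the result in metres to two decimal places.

d_top ≈ 2.50 m

γ = ρg = 1025 × 9.81 / 1000 = 10.05525 kN/m³.
A = π(1.5)² = 7.06858 m².
From F = γ·h_c·A, the centroid depth is h_c = 284/(10.05525 × 7.06858) = 3.9957 m.
The centroid is at the centre, 1.5 m below the top of the plate, so the highest point sits at h_top = 3.9957 − 1.5 = 2.4957 m below the surface.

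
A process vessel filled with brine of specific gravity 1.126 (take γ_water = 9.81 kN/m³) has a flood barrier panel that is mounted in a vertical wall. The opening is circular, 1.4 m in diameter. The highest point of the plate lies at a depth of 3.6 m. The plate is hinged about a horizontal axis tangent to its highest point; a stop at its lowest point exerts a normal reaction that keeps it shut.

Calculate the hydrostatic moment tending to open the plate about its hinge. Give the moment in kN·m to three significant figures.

γ = 1.126 × 9.81 = 11.04606 kN/m³.
The centroid is at the centre, 0.7 m below the top of the plate, so the centroid depth is h_c = 3.6 + 0.7 = 4.3 m.
A = π(0.7)² = 1.53938 m².
Resultant F = γ·h_c·A = 11.04606 × 4.3 × 1.53938 = 73.1176 kN.
I_c = πr⁴/4 = π × 0.7⁴/4 = 0.188574 m⁴.
Centre of pressure: y_p = y_c + I_c/(y_c·A) = 4.3 + 0.188574/(4.3 × 1.53938) = 4.3 + 0.0284884 = 4.32849 m along the plane.
The resultant acts 0.7 + 0.0284884 = 0.728488 m (along the plate) below the hinge at the top edge, so the moment about the hinge is M = F × 0.728488 = 73.1176 × 0.728488 = 53.2653 kN·m.

M ≈ 53.3 kN·m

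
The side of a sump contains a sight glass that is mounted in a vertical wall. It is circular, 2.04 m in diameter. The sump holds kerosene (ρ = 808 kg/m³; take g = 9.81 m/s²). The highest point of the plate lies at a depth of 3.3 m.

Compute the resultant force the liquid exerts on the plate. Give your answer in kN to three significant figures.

F ≈ 112 kN

γ = ρg = 808 × 9.81 / 1000 = 7.92648 kN/m³.
The centroid is at the centre, 1.02 m below the top of the plate, so the centroid depth is h_c = 3.3 + 1.02 = 4.32 m.
A = π(1.02)² = 3.26851 m².
Resultant F = γ·h_c·A = 7.92648 × 4.32 × 3.26851 = 111.922 kN.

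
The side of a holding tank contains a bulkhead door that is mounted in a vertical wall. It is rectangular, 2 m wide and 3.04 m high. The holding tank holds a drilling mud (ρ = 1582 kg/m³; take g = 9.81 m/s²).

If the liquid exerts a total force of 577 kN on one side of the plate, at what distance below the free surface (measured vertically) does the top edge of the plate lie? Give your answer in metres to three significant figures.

γ = ρg = 1582 × 9.81 / 1000 = 15.51942 kN/m³.
A = 2 × 3.04 = 6.08 m².
From F = γ·h_c·A, the centroid depth is h_c = 577/(15.51942 × 6.08) = 6.115 m.
The centroid lies 3.04/2 = 1.52 m below the top edge, so the top edge sits at h_top = 6.115 − 1.52 = 4.595 m below the surface.

d_top ≈ 4.60 m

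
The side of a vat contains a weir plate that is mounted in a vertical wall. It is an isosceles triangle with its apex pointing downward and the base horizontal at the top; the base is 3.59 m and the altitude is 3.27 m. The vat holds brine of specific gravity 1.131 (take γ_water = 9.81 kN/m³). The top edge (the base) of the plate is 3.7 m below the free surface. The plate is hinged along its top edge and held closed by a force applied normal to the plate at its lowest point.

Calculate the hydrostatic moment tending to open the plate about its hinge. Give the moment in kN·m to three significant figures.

γ = 1.131 × 9.81 = 11.09511 kN/m³.
With the apex down, the centroid sits h/3 = 3.27/3 = 1.09 m below the base (the top edge), so the centroid depth is h_c = 3.7 + 1.09 = 4.79 m.
A = ½ × 3.59 × 3.27 = 5.86965 m².
Resultant F = γ·h_c·A = 11.09511 × 4.79 × 5.86965 = 311.946 kN.
I_c = b·h³/36 = 3.59 × 3.27³/36 = 3.48687 m⁴.
Centre of pressure: y_p = y_c + I_c/(y_c·A) = 4.79 + 3.48687/(4.79 × 5.86965) = 4.79 + 0.124019 = 4.91402 m along the plane.
The resultant acts 1.09 + 0.124019 = 1.21402 m (along the plate) below the hinge at the top edge, so the moment about the hinge is M = F × 1.21402 = 311.946 × 1.21402 = 378.709 kN·m.

M ≈ 379 kN·m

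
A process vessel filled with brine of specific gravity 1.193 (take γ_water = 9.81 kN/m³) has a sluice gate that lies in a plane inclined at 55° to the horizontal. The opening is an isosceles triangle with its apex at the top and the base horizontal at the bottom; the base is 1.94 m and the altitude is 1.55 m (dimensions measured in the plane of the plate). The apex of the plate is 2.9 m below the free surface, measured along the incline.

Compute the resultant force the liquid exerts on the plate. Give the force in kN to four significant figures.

γ = 1.193 × 9.81 = 11.70333 kN/m³.
Let θ = 55° be the plate's angle to the horizontal; measure y along the incline from where the plane meets the free surface. Vertical depth h = y·sinθ with sinθ = 0.819152.
With the apex up, the centroid sits 2h/3 = 2 × 1.55/3 = 1.03333 m below the apex, so y_c = 2.9 + 1.03333 = 3.93333 m and h_c = 3.93333 × 0.819152 = 3.222 m.
A = ½ × 1.94 × 1.55 = 1.5035 m².
Resultant F = γ·h_c·A = 11.70333 × 3.222 × 1.5035 = 56.6942 kN.

F ≈ 56.69 kN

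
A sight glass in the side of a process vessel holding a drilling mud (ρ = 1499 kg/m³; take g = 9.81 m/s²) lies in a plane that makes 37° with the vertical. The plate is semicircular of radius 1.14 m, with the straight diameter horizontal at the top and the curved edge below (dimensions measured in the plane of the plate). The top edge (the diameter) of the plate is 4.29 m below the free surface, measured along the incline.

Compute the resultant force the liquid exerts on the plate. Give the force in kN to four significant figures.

γ = ρg = 1499 × 9.81 / 1000 = 14.70519 kN/m³.
The plate makes 37° with the vertical, i.e. θ = 90° − 37° = 53° to the horizontal. Measuring y along the incline from the free-surface line, vertical depth h = y·sinθ with sinθ = 0.798636.
The centroid of a semicircle lies 4r/(3π) = 0.483831 m from the diameter, here below the top edge, so y_c = 4.29 + 0.483831 = 4.77383 m and h_c = 4.77383 × 0.798636 = 3.81255 m.
A = πr²/2 = π × 1.14²/2 = 2.04141 m².
Resultant F = γ·h_c·A = 14.70519 × 3.81255 × 2.04141 = 114.45 kN.

F ≈ 114.5 kN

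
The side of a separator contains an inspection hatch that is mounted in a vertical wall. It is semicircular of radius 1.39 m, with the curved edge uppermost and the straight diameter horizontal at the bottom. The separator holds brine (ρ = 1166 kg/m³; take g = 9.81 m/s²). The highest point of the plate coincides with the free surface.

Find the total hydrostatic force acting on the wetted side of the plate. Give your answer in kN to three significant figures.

F ≈ 27.8 kN

γ = ρg = 1166 × 9.81 / 1000 = 11.43846 kN/m³.
The centroid lies 4r/(3π) = 0.589934 m above the diameter, so r − 4r/(3π) = 1.39 − 0.589934 = 0.800066 m below the topmost point, so the centroid depth is h_c = 0.800066 m.
A = πr²/2 = π × 1.39²/2 = 3.03494 m².
Resultant F = γ·h_c·A = 11.43846 × 0.800066 × 3.03494 = 27.7743 kN.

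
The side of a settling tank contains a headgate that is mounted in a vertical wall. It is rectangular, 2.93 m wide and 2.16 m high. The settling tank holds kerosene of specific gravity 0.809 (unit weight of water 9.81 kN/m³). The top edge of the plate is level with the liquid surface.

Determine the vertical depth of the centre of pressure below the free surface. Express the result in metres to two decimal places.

γ = 0.809 × 9.81 = 7.93629 kN/m³.
The centroid lies 2.16/2 = 1.08 m below the top edge, so the centroid depth is h_c = 1.08 m.
A = 2.93 × 2.16 = 6.3288 m².
Resultant F = γ·h_c·A = 7.93629 × 1.08 × 6.3288 = 54.2454 kN.
I_c = b·h³/12 = 2.93 × 2.16³/12 = 2.46064 m⁴.
Centre of pressure: y_p = y_c + I_c/(y_c·A) = 1.08 + 2.46064/(1.08 × 6.3288) = 1.08 + 0.36 = 1.44 m along the plane.

h_p = 1.44 m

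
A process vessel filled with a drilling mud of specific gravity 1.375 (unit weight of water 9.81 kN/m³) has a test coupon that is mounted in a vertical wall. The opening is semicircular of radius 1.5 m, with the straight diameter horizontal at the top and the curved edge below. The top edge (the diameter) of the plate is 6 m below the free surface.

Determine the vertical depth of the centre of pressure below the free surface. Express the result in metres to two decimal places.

h_p = 6.66 m

γ = 1.375 × 9.81 = 13.48875 kN/m³.
The centroid of a semicircle lies 4r/(3π) = 0.63662 m from the diameter, here below the top edge, so the centroid depth is h_c = 6 + 0.63662 = 6.63662 m.
A = πr²/2 = π × 1.5²/2 = 3.53429 m².
Resultant F = γ·h_c·A = 13.48875 × 6.63662 × 3.53429 = 316.389 kN.
I_c = (π/8 − 8/(9π))·r⁴ = 0.109757 × 1.5⁴ = 0.555645 m⁴.
Centre of pressure: y_p = y_c + I_c/(y_c·A) = 6.63662 + 0.555645/(6.63662 × 3.53429) = 6.63662 + 0.0236891 = 6.66031 m along the plane.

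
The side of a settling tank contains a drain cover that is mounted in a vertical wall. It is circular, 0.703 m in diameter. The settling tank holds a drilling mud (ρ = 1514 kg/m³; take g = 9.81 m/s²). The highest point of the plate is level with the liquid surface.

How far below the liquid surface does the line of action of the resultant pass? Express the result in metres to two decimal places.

h_p = 0.44 m

γ = ρg = 1514 × 9.81 / 1000 = 14.85234 kN/m³.
The centroid is at the centre, 0.3515 m below the top of the plate, so the centroid depth is h_c = 0.3515 m.
A = π(0.3515)² = 0.388151 m².
Resultant F = γ·h_c·A = 14.85234 × 0.3515 × 0.388151 = 2.02638 kN.
I_c = πr⁴/4 = π × 0.3515⁴/4 = 0.0119892 m⁴.
Centre of pressure: y_p = y_c + I_c/(y_c·A) = 0.3515 + 0.0119892/(0.3515 × 0.388151) = 0.3515 + 0.0878748 = 0.439375 m along the plane.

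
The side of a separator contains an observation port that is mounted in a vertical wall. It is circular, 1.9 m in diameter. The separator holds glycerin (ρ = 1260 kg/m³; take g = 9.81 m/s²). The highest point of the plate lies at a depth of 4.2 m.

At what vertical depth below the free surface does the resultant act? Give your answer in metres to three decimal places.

γ = ρg = 1260 × 9.81 / 1000 = 12.3606 kN/m³.
The centroid is at the centre, 0.95 m below the top of the plate, so the centroid depth is h_c = 4.2 + 0.95 = 5.15 m.
A = π(0.95)² = 2.83529 m².
Resultant F = γ·h_c·A = 12.3606 × 5.15 × 2.83529 = 180.486 kN.
I_c = πr⁴/4 = π × 0.95⁴/4 = 0.639712 m⁴.
Centre of pressure: y_p = y_c + I_c/(y_c·A) = 5.15 + 0.639712/(5.15 × 2.83529) = 5.15 + 0.0438107 = 5.19381 m along the plane.

h_p = 5.194 m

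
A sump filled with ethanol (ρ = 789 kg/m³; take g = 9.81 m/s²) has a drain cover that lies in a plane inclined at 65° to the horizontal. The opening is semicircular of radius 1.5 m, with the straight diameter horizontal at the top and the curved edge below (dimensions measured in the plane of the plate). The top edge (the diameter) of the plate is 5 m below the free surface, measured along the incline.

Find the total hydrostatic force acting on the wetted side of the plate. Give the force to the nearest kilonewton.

γ = ρg = 789 × 9.81 / 1000 = 7.74009 kN/m³.
Let θ = 65° be the plate's angle to the horizontal; measure y along the incline from where the plane meets the free surface. Vertical depth h = y·sinθ with sinθ = 0.906308.
The centroid of a semicircle lies 4r/(3π) = 0.63662 m from the diameter, here below the top edge, so y_c = 5 + 0.63662 = 5.63662 m and h_c = 5.63662 × 0.906308 = 5.10851 m.
A = πr²/2 = π × 1.5²/2 = 3.53429 m².
Resultant F = γ·h_c·A = 7.74009 × 5.10851 × 3.53429 = 139.747 kN.

F ≈ 140 kN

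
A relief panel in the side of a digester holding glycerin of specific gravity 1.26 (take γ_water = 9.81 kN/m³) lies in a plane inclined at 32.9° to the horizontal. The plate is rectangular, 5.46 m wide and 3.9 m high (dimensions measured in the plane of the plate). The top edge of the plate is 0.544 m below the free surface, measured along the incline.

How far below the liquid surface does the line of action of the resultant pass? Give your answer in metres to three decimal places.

γ = 1.26 × 9.81 = 12.3606 kN/m³.
Let θ = 32.9° be the plate's angle to the horizontal; measure y along the incline from where the plane meets the free surface. Vertical depth h = y·sinθ with sinθ = 0.543174.
The centroid lies 3.9/2 = 1.95 m below the top edge, so y_c = 0.544 + 1.95 = 2.494 m and h_c = 2.494 × 0.543174 = 1.35468 m.
A = 5.46 × 3.9 = 21.294 m².
Resultant F = γ·h_c·A = 12.3606 × 1.35468 × 21.294 = 356.561 kN.
I_c = b·h³/12 = 5.46 × 3.9³/12 = 26.9901 m⁴.
Centre of pressure: y_p = y_c + I_c/(y_c·A) = 2.494 + 26.9901/(2.494 × 21.294) = 2.494 + 0.508219 = 3.00222 m along the plane.
Vertically, h_p = y_p·sinθ = 3.00222 × 0.543174 = 1.63073 m.

h_p = 1.631 m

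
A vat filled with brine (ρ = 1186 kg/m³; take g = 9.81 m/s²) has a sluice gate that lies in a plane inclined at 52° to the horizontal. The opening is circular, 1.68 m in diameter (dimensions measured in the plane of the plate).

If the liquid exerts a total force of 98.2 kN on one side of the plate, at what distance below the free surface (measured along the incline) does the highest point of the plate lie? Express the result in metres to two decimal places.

γ = ρg = 1186 × 9.81 / 1000 = 11.63466 kN/m³.
A = π(0.84)² = 2.21671 m².
From F = γ·h_c·A, the centroid depth is h_c = 98.2/(11.63466 × 2.21671) = 3.80758 m.
Let θ = 52° be the plate's angle to the horizontal; measure y along the incline from where the plane meets the free surface. Vertical depth h = y·sinθ with sinθ = 0.788011.
Along the incline, y_c = h_c/sinθ = 3.80758/0.788011 = 4.83189 m.
The centroid is at the centre, 0.84 m below the top of the plate, so the highest point sits at y_top = 4.83189 − 0.84 = 3.99189 m along the incline.

y_top ≈ 3.99 m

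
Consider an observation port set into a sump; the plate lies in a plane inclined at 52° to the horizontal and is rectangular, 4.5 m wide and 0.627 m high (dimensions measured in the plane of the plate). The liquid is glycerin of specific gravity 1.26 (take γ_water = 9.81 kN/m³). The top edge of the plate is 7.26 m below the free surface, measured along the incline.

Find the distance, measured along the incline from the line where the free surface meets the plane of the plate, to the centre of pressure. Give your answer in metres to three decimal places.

γ = 1.26 × 9.81 = 12.3606 kN/m³.
Let θ = 52° be the plate's angle to the horizontal; measure y along the incline from where the plane meets the free surface. Vertical depth h = y·sinθ with sinθ = 0.788011.
The centroid lies 0.627/2 = 0.3135 m below the top edge, so y_c = 7.26 + 0.3135 = 7.5735 m and h_c = 7.5735 × 0.788011 = 5.968 m.
A = 4.5 × 0.627 = 2.8215 m².
Resultant F = γ·h_c·A = 12.3606 × 5.968 × 2.8215 = 208.137 kN.
I_c = b·h³/12 = 4.5 × 0.627³/12 = 0.0924345 m⁴.
Centre of pressure: y_p = y_c + I_c/(y_c·A) = 7.5735 + 0.0924345/(7.5735 × 2.8215) = 7.5735 + 0.00432571 = 7.57783 m along the plane.

y_p = 7.578 m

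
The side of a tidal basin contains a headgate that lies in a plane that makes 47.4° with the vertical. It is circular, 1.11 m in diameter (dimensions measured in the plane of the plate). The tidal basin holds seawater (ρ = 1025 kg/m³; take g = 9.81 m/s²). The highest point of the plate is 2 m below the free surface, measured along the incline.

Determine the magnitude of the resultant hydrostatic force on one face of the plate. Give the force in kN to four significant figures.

γ = ρg = 1025 × 9.81 / 1000 = 10.05525 kN/m³.
The plate makes 47.4° with the vertical, i.e. θ = 90° − 47.4° = 42.6° to the horizontal. Measuring y along the incline from the free-surface line, vertical depth h = y·sinθ with sinθ = 0.676876.
The centroid is at the centre, 0.555 m below the top of the plate, so y_c = 2 + 0.555 = 2.555 m and h_c = 2.555 × 0.676876 = 1.72942 m.
A = π(0.555)² = 0.967689 m².
Resultant F = γ·h_c·A = 10.05525 × 1.72942 × 0.967689 = 16.8279 kN.

F ≈ 16.83 kN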